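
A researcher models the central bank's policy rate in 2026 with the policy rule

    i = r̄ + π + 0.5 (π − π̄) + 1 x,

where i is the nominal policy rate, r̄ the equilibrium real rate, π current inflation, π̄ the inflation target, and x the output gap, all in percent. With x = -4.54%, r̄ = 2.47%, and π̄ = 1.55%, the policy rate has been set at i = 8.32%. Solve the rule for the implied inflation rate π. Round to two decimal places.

7.44%

Collecting π: i = r̄ + (1 + 0.5) π − 0.5 π̄ + 1 x
1.5 π = 8.32 − 2.47 + 0.5 × 1.55 − 1 × (-4.54) = 11.165
π = 11.165 / 1.5 = 7.44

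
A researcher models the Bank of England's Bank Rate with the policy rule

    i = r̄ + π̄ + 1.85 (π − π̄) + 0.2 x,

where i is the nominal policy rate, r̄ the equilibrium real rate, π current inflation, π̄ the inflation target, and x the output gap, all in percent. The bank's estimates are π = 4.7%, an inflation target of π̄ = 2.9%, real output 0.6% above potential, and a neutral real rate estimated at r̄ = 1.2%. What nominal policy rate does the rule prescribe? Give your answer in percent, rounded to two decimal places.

Output 0.6% above potential → x = 0.6.
i = 1.2 + 2.9 + 1.85 × (4.7 − 2.9) + 0.2 × 0.6
   = 1.2 + 2.9 + 3.33 + 0.12 = 7.55

7.55%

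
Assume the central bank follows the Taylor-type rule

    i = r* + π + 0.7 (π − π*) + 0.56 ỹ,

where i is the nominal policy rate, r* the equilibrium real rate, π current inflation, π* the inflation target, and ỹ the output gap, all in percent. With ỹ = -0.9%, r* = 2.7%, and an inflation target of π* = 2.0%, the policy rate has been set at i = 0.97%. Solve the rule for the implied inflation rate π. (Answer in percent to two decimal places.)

Collecting π: i = r* + (1 + 0.7) π − 0.7 π* + 0.56 ỹ
1.7 π = 0.97 − 2.7 + 0.7 × 2.0 − 0.56 × (-0.9) = 0.174
π = 0.174 / 1.7 = 0.10

0.10%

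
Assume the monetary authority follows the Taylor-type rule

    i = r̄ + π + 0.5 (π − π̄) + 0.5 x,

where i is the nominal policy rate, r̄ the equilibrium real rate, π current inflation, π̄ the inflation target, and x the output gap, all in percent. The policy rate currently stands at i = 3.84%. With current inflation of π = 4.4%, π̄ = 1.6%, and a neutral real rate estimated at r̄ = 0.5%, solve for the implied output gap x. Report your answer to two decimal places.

-4.92%

0.5 x = 3.84 − 0.5 − 4.4 − 0.5 × (4.4 − 1.6) = -2.46
x = -2.46 / 0.5 = -4.92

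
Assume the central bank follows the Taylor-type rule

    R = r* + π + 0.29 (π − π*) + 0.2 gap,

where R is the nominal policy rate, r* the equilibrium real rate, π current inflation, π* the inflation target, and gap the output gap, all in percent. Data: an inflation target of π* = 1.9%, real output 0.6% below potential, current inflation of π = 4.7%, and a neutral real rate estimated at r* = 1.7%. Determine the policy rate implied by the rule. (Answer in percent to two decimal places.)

Output 0.6% below potential → gap = -0.6.
R = 1.7 + 4.7 + 0.29 × (4.7 − 1.9) + 0.2 × (-0.6)
   = 1.7 + 4.7 + 0.812 − 0.12 = 7.09

7.09%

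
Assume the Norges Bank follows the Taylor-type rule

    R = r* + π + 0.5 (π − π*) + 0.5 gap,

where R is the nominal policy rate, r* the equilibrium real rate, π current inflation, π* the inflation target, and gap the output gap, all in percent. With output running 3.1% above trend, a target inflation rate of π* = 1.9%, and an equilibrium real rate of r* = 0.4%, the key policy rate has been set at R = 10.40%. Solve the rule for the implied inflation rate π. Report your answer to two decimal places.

Output 3.1% above potential → gap = 3.1.
Collecting π: R = r* + (1 + 0.5) π − 0.5 π* + 0.5 gap
1.5 π = 10.40 − 0.4 + 0.5 × 1.9 − 0.5 × 3.1 = 9.4
π = 9.4 / 1.5 = 6.27

6.27%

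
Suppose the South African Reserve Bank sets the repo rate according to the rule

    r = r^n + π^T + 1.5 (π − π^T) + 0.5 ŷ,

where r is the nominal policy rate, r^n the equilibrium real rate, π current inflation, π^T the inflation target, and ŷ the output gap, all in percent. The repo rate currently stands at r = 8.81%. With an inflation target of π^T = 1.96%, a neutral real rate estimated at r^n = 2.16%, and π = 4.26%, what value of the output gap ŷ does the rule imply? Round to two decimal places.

0.5 ŷ = 8.81 − 2.16 − 1.96 − 1.5 × (4.26 − 1.96) = 1.24
ŷ = 1.24 / 0.5 = 2.48

2.48%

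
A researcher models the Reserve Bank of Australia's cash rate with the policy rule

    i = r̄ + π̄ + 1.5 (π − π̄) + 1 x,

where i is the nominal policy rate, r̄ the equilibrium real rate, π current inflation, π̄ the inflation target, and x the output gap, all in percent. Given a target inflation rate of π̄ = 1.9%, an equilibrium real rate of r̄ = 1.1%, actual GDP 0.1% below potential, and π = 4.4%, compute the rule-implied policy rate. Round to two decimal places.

6.65%

Output 0.1% below potential → x = -0.1.
i = 1.1 + 1.9 + 1.5 × (4.4 − 1.9) + 1 × (-0.1)
   = 1.1 + 1.9 + 3.75 − 0.1 = 6.65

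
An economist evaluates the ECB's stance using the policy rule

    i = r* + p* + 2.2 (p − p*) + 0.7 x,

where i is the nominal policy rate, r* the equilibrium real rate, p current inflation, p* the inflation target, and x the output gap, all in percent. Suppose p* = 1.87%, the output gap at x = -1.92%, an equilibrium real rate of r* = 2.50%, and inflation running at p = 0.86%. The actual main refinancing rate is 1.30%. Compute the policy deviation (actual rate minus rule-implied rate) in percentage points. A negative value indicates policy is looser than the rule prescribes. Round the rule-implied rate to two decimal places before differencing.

0.50 pp

i = 2.50 + 1.87 + 2.2 × (0.86 − 1.87) + 0.7 × (-1.92)
   = 2.50 + 1.87 − 2.222 − 1.344 = 0.80
Deviation = 1.30 − 0.80 = 0.50 pp.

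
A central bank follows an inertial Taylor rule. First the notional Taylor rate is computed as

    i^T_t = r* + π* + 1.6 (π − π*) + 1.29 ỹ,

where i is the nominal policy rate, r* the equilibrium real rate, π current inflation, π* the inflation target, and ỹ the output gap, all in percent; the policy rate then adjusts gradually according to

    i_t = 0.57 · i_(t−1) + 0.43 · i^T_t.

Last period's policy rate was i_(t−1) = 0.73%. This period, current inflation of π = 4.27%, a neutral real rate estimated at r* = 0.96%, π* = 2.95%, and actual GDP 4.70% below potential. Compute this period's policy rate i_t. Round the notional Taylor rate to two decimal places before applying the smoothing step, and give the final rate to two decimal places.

Output 4.70% below potential → ỹ = -4.70.
i^T_t = 0.96 + 2.95 + 1.6 × (4.27 − 2.95) + 1.29 × (-4.70)
   = 0.96 + 2.95 + 2.112 − 6.063 = -0.04
i_t = 0.57 × 0.73 + 0.43 × (-0.04) = 0.4161 − 0.0172 = 0.40

0.40%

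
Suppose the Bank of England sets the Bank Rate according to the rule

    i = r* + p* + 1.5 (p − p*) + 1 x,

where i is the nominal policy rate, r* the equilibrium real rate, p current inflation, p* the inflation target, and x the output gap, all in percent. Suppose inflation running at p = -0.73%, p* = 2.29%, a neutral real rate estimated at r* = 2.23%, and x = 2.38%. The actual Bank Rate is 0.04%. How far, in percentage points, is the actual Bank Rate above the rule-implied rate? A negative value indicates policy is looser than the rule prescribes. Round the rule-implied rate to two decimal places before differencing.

i = 2.23 + 2.29 + 1.5 × (-0.73 − 2.29) + 1 × 2.38
   = 2.23 + 2.29 − 4.53 + 2.38 = 2.37
Deviation = 0.04 − 2.37 = -2.33 pp.

-2.33 pp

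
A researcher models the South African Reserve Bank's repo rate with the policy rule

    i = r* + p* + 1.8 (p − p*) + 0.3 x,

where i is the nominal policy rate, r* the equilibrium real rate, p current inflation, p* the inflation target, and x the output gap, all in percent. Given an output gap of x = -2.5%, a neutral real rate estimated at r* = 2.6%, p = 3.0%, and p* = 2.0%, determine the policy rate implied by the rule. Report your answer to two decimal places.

5.65%

i = 2.6 + 2.0 + 1.8 × (3.0 − 2.0) + 0.3 × (-2.5)
   = 2.6 + 2 + 1.8 − 0.75 = 5.65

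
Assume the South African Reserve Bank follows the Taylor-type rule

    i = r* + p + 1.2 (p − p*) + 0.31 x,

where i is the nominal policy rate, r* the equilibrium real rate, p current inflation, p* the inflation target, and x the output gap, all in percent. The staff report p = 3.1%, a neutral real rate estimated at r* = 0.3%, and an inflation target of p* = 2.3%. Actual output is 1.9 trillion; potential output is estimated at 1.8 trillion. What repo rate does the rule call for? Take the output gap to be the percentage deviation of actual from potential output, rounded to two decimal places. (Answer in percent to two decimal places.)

Output gap = 100 × (1.9 − 1.8) / 1.8 = 5.56%.
i = 0.30 + 3.10 + 1.2 × (3.10 − 2.30) + 0.31 × 5.56
   = 0.30 + 3.1 + 0.96 + 1.7236 = 6.08

6.08%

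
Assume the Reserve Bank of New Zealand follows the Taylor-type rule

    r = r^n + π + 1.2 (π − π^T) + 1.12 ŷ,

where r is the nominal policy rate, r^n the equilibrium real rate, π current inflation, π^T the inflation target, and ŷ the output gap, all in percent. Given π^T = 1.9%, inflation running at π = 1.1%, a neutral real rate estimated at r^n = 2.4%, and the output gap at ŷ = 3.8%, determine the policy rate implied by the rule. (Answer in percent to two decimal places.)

6.80%

r = 2.4 + 1.1 + 1.2 × (1.1 − 1.9) + 1.12 × 3.8
   = 2.4 + 1.1 − 0.96 + 4.256 = 6.80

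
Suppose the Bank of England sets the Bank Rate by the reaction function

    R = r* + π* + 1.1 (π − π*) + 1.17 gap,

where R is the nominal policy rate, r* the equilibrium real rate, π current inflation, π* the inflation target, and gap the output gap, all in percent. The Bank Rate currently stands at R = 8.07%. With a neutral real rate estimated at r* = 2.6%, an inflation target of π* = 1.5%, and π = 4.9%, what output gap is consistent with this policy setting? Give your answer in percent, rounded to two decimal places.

1.17 gap = 8.07 − 2.6 − 1.5 − 1.1 × (4.9 − 1.5) = 0.23
gap = 0.23 / 1.17 = 0.20

0.20%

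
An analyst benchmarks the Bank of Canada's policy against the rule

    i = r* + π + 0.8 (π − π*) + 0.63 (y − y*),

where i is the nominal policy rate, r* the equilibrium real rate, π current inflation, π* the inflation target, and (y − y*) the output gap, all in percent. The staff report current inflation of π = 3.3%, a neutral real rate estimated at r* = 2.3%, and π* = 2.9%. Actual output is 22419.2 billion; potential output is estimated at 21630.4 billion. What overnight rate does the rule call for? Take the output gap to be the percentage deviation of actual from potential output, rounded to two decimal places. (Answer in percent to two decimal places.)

8.22%

Output gap = 100 × (22419.2 − 21630.4) / 21630.4 = 3.65%.
i = 2.30 + 3.30 + 0.8 × (3.30 − 2.90) + 0.63 × 3.65
   = 2.30 + 3.3 + 0.32 + 2.2995 = 8.22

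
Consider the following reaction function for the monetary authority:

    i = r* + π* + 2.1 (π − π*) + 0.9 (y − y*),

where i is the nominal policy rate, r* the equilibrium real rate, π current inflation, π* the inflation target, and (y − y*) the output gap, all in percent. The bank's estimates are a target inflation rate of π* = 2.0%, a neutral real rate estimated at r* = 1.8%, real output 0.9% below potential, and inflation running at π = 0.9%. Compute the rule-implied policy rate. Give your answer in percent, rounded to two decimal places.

0.68%

Output 0.9% below potential → (y − y*) = -0.9.
i = 1.8 + 2.0 + 2.1 × (0.9 − 2.0) + 0.9 × (-0.9)
   = 1.8 + 2 − 2.31 − 0.81 = 0.68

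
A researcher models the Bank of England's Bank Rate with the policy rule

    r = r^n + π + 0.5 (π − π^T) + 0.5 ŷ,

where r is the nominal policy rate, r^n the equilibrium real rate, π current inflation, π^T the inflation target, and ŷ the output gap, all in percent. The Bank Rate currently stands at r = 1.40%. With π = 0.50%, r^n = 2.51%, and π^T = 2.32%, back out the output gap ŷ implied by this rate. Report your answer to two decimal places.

-1.40%

0.5 ŷ = 1.40 − 2.51 − 0.50 − 0.5 × (0.50 − 2.32) = -0.7
ŷ = -0.7 / 0.5 = -1.40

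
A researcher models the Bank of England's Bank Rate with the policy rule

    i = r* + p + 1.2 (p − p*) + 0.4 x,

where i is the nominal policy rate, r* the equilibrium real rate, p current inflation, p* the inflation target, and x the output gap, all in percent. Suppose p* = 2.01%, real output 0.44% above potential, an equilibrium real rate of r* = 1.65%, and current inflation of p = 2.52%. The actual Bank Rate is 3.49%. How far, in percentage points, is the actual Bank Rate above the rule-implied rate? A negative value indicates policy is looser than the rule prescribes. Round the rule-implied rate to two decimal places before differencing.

-1.47 pp

Output 0.44% above potential → x = 0.44.
i = 1.65 + 2.52 + 1.2 × (2.52 − 2.01) + 0.4 × 0.44
   = 1.65 + 2.52 + 0.612 + 0.176 = 4.96
Deviation = 3.49 − 4.96 = -1.47 pp.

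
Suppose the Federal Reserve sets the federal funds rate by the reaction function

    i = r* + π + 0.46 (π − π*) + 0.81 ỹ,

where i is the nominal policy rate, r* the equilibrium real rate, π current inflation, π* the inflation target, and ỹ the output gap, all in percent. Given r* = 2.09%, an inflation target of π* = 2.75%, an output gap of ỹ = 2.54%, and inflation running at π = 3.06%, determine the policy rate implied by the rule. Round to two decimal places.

7.35%

i = 2.09 + 3.06 + 0.46 × (3.06 − 2.75) + 0.81 × 2.54
   = 2.09 + 3.06 + 0.1426 + 2.0574 = 7.35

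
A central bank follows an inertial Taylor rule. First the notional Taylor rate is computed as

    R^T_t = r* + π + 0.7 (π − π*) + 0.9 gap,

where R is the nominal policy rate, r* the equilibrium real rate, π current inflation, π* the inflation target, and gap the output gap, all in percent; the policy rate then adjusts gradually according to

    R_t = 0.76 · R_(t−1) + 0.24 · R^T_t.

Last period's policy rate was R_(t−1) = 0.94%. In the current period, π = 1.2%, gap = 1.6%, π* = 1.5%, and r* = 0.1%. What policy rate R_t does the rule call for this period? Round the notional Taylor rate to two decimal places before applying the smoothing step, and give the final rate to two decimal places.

1.32%

R^T_t = 0.1 + 1.2 + 0.7 × (1.2 − 1.5) + 0.9 × 1.6
   = 0.1 + 1.2 − 0.21 + 1.44 = 2.53
R_t = 0.76 × 0.94 + 0.24 × 2.53 = 0.7144 + 0.6072 = 1.32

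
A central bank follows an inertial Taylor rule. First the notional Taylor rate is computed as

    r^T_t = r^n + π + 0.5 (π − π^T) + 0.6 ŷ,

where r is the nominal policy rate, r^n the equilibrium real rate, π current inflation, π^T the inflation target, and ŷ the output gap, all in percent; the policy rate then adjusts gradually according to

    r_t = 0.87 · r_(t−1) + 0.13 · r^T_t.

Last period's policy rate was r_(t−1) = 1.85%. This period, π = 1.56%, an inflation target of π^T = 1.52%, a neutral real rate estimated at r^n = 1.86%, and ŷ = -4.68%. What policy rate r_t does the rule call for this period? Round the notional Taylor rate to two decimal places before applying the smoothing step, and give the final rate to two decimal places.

1.69%

r^T_t = 1.86 + 1.56 + 0.5 × (1.56 − 1.52) + 0.6 × (-4.68)
   = 1.86 + 1.56 + 0.02 − 2.808 = 0.63
r_t = 0.87 × 1.85 + 0.13 × 0.63 = 1.6095 + 0.0819 = 1.69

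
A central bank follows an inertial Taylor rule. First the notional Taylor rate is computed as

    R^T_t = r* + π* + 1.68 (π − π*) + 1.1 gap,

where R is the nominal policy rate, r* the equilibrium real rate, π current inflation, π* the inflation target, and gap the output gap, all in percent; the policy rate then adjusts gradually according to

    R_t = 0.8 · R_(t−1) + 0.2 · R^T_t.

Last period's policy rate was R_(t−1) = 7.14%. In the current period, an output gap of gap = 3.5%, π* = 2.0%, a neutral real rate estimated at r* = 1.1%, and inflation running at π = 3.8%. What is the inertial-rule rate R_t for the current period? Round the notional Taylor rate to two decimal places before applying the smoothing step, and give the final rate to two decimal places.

7.71%

R^T_t = 1.1 + 2.0 + 1.68 × (3.8 − 2.0) + 1.1 × 3.5
   = 1.1 + 2 + 3.024 + 3.85 = 9.97
R_t = 0.8 × 7.14 + 0.2 × 9.97 = 5.712 + 1.994 = 7.71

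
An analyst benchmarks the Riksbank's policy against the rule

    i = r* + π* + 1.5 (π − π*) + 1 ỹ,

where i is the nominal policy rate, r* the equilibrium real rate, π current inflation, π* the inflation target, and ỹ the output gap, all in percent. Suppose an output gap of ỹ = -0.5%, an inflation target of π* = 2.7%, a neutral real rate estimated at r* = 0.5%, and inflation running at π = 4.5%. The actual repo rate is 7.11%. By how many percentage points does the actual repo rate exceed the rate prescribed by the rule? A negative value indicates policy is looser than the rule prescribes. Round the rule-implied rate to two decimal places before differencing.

1.71 pp

i = 0.5 + 2.7 + 1.5 × (4.5 − 2.7) + 1 × (-0.5)
   = 0.5 + 2.7 + 2.7 − 0.5 = 5.40
Deviation = 7.11 − 5.40 = 1.71 pp.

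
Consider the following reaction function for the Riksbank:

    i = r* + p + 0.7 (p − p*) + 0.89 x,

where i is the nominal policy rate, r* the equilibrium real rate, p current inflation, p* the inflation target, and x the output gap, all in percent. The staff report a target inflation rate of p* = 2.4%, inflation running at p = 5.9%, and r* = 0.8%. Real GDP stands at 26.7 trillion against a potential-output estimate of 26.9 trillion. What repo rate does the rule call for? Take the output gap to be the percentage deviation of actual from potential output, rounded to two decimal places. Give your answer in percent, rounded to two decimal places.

8.49%

Output gap = 100 × (26.7 − 26.9) / 26.9 = -0.74%.
i = 0.80 + 5.90 + 0.7 × (5.90 − 2.40) + 0.89 × (-0.74)
   = 0.80 + 5.9 + 2.45 − 0.6586 = 8.49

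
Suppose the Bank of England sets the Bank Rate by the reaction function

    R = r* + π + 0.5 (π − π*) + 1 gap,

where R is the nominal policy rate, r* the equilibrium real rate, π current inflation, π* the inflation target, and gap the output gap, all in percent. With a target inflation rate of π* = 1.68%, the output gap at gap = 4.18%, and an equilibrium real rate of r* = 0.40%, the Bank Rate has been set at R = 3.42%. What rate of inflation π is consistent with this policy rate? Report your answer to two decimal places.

-0.21%

Collecting π: R = r* + (1 + 0.5) π − 0.5 π* + 1 gap
1.5 π = 3.42 − 0.40 + 0.5 × 1.68 − 1 × 4.18 = -0.32
π = -0.32 / 1.5 = -0.21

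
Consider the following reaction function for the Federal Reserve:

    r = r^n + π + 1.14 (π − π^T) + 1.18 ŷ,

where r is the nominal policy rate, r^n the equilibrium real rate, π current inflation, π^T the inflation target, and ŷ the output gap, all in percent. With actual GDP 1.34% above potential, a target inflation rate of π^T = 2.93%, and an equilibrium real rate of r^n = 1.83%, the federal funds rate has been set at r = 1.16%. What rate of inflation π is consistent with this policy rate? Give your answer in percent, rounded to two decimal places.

Output 1.34% above potential → ŷ = 1.34.
Collecting π: r = r^n + (1 + 1.14) π − 1.14 π^T + 1.18 ŷ
2.14 π = 1.16 − 1.83 + 1.14 × 2.93 − 1.18 × 1.34 = 1.089
π = 1.089 / 2.14 = 0.51

0.51%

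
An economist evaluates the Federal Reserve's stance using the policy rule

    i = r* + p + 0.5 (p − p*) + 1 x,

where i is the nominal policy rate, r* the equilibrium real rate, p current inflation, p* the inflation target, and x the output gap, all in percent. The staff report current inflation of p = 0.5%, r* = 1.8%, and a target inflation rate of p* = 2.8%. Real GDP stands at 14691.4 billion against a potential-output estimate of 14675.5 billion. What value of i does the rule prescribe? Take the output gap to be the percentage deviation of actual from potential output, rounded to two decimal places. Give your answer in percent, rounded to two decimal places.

1.26%

Output gap = 100 × (14691.4 − 14675.5) / 14675.5 = 0.11%.
i = 1.80 + 0.50 + 0.5 × (0.50 − 2.80) + 1 × 0.11
   = 1.80 + 0.5 − 1.15 + 0.11 = 1.26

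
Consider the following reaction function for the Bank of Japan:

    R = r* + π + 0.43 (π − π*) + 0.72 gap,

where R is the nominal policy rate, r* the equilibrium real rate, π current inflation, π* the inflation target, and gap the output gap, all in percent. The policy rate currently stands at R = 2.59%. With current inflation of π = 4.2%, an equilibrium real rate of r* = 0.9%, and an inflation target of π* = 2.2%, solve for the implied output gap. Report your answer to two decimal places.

0.72 gap = 2.59 − 0.9 − 4.2 − 0.43 × (4.2 − 2.2) = -3.37
gap = -3.37 / 0.72 = -4.68

-4.68%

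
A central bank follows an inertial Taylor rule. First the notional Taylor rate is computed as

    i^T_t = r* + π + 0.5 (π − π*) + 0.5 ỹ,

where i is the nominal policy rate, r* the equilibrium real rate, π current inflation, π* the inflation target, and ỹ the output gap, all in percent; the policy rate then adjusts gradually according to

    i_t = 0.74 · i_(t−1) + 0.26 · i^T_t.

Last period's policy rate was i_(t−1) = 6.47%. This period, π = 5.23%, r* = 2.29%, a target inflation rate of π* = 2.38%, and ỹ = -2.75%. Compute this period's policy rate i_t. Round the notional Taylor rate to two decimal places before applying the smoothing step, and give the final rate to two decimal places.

i^T_t = 2.29 + 5.23 + 0.5 × (5.23 − 2.38) + 0.5 × (-2.75)
   = 2.29 + 5.23 + 1.425 − 1.375 = 7.57
i_t = 0.74 × 6.47 + 0.26 × 7.57 = 4.7878 + 1.9682 = 6.76

6.76%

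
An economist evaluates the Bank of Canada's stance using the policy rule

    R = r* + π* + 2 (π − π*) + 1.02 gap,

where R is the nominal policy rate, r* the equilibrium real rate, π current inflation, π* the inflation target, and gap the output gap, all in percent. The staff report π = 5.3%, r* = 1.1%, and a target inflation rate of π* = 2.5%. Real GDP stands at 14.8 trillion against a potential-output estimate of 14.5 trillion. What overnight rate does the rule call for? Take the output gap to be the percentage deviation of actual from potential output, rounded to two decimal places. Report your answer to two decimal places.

11.31%

Output gap = 100 × (14.8 − 14.5) / 14.5 = 2.07%.
R = 1.10 + 2.50 + 2 × (5.30 − 2.50) + 1.02 × 2.07
   = 1.10 + 2.5 + 5.6 + 2.1114 = 11.31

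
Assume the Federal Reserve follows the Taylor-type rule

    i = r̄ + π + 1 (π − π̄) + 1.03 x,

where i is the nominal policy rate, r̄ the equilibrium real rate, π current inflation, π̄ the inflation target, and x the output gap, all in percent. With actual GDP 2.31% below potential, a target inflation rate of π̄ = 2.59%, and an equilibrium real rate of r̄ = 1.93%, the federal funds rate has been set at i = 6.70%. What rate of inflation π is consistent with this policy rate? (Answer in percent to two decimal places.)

4.87%

Output 2.31% below potential → x = -2.31.
Collecting π: i = r̄ + (1 + 1) π − 1 π̄ + 1.03 x
2 π = 6.70 − 1.93 + 1 × 2.59 − 1.03 × (-2.31) = 9.7393
π = 9.7393 / 2 = 4.87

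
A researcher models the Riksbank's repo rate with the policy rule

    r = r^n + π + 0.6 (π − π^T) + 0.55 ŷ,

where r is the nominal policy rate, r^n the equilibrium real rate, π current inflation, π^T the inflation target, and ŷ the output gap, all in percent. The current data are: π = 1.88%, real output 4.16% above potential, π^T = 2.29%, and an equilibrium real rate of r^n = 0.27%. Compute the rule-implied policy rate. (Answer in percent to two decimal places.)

Output 4.16% above potential → ŷ = 4.16.
r = 0.27 + 1.88 + 0.6 × (1.88 − 2.29) + 0.55 × 4.16
   = 0.27 + 1.88 − 0.246 + 2.288 = 4.19

4.19%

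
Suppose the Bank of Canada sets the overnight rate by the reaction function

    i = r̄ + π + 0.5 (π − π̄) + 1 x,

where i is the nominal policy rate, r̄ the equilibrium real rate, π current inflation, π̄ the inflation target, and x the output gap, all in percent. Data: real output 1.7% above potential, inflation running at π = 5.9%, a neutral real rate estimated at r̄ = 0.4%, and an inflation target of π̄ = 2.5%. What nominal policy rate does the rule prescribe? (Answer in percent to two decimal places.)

Output 1.7% above potential → x = 1.7.
i = 0.4 + 5.9 + 0.5 × (5.9 − 2.5) + 1 × 1.7
   = 0.4 + 5.9 + 1.7 + 1.7 = 9.70

9.70%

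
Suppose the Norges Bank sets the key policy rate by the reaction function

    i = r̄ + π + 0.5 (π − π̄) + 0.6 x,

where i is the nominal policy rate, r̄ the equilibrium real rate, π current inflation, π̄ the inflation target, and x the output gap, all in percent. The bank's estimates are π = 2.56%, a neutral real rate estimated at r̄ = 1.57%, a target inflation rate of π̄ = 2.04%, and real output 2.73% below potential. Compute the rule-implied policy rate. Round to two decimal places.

Output 2.73% below potential → x = -2.73.
i = 1.57 + 2.56 + 0.5 × (2.56 − 2.04) + 0.6 × (-2.73)
   = 1.57 + 2.56 + 0.26 − 1.638 = 2.75

2.75%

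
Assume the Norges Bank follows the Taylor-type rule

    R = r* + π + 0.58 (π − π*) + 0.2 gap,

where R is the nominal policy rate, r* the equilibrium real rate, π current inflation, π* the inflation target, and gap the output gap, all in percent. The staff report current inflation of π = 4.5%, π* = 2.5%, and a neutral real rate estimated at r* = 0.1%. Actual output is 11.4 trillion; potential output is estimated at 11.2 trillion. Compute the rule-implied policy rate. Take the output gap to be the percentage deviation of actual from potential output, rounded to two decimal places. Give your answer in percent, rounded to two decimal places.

6.12%

Output gap = 100 × (11.4 − 11.2) / 11.2 = 1.79%.
R = 0.10 + 4.50 + 0.58 × (4.50 − 2.50) + 0.2 × 1.79
   = 0.10 + 4.5 + 1.16 + 0.358 = 6.12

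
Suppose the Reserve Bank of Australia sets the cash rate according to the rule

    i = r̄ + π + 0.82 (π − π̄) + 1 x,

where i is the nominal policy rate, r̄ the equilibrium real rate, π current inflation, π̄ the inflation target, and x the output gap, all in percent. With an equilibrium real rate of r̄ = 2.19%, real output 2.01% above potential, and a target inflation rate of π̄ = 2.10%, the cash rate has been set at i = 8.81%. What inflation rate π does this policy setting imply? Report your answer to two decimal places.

Output 2.01% above potential → x = 2.01.
Collecting π: i = r̄ + (1 + 0.82) π − 0.82 π̄ + 1 x
1.82 π = 8.81 − 2.19 + 0.82 × 2.10 − 1 × 2.01 = 6.332
π = 6.332 / 1.82 = 3.48

3.48%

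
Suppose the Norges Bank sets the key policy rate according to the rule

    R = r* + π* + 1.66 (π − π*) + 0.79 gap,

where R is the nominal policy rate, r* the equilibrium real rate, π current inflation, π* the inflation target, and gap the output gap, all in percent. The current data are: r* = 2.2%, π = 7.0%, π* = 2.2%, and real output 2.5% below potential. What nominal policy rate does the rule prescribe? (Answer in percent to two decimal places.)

10.39%

Output 2.5% below potential → gap = -2.5.
R = 2.2 + 2.2 + 1.66 × (7.0 − 2.2) + 0.79 × (-2.5)
   = 2.2 + 2.2 + 7.968 − 1.975 = 10.39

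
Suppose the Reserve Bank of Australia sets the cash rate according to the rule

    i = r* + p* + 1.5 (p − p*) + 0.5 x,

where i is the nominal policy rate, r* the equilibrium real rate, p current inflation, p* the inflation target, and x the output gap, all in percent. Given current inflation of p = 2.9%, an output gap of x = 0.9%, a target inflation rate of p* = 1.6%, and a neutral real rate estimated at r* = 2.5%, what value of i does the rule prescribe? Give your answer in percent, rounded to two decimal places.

6.50%

i = 2.5 + 1.6 + 1.5 × (2.9 − 1.6) + 0.5 × 0.9
   = 2.5 + 1.6 + 1.95 + 0.45 = 6.50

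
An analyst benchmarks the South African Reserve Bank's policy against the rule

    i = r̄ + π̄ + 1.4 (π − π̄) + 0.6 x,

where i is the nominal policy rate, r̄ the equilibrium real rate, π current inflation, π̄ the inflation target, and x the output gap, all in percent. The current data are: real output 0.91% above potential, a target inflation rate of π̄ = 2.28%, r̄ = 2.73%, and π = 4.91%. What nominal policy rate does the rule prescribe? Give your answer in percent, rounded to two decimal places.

9.24%

Output 0.91% above potential → x = 0.91.
i = 2.73 + 2.28 + 1.4 × (4.91 − 2.28) + 0.6 × 0.91
   = 2.73 + 2.28 + 3.682 + 0.546 = 9.24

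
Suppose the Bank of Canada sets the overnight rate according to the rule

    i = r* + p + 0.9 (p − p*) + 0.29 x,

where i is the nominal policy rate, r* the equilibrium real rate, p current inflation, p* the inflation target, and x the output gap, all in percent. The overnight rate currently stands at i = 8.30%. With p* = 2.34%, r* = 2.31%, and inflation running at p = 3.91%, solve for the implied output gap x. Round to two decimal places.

2.30%

0.29 x = 8.30 − 2.31 − 3.91 − 0.9 × (3.91 − 2.34) = 0.667
x = 0.667 / 0.29 = 2.30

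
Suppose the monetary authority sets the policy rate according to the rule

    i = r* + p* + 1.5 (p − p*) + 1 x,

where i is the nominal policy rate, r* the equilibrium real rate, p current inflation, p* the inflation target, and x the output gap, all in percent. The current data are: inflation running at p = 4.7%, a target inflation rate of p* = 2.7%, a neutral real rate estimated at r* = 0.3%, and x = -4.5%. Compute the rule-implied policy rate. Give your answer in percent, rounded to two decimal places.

i = 0.3 + 2.7 + 1.5 × (4.7 − 2.7) + 1 × (-4.5)
   = 0.3 + 2.7 + 3 − 4.5 = 1.50

1.50%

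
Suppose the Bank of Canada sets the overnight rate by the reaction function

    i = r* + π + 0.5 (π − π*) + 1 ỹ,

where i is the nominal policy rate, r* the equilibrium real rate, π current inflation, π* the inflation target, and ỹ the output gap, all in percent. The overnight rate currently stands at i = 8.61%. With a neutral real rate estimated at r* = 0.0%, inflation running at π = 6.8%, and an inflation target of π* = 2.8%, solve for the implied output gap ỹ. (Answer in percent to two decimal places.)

-0.19%

1 ỹ = 8.61 − 0.0 − 6.8 − 0.5 × (6.8 − 2.8) = -0.19
ỹ = -0.19 / 1 = -0.19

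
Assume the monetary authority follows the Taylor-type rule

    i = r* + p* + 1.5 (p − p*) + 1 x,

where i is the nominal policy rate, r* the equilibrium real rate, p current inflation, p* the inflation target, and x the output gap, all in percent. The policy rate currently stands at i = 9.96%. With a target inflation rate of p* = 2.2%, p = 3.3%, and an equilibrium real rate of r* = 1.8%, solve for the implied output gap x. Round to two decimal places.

1 x = 9.96 − 1.8 − 2.2 − 1.5 × (3.3 − 2.2) = 4.31
x = 4.31 / 1 = 4.31

4.31%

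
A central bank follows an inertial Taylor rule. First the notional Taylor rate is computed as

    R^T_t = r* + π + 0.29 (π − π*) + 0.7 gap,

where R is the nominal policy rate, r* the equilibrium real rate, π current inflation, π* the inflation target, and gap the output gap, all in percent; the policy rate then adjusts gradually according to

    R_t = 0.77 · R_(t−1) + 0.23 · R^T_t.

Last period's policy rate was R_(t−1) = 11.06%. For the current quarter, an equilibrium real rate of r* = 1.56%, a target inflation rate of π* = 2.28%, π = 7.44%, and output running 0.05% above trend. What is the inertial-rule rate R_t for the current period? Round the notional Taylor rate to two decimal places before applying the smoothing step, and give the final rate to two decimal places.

Output 0.05% above potential → gap = 0.05.
R^T_t = 1.56 + 7.44 + 0.29 × (7.44 − 2.28) + 0.7 × 0.05
   = 1.56 + 7.44 + 1.4964 + 0.035 = 10.53
R_t = 0.77 × 11.06 + 0.23 × 10.53 = 8.5162 + 2.4219 = 10.94

10.94%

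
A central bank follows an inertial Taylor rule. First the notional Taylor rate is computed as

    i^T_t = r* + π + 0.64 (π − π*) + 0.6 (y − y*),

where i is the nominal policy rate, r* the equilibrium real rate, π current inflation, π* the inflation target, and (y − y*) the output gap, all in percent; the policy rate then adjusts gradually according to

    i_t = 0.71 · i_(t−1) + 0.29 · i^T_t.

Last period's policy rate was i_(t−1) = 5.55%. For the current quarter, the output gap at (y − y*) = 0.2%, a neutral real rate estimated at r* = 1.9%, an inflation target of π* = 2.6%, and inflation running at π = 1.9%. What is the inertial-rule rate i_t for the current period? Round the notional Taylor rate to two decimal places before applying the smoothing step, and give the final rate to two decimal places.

i^T_t = 1.9 + 1.9 + 0.64 × (1.9 − 2.6) + 0.6 × 0.2
   = 1.9 + 1.9 − 0.448 + 0.12 = 3.47
i_t = 0.71 × 5.55 + 0.29 × 3.47 = 3.9405 + 1.0063 = 4.95

4.95%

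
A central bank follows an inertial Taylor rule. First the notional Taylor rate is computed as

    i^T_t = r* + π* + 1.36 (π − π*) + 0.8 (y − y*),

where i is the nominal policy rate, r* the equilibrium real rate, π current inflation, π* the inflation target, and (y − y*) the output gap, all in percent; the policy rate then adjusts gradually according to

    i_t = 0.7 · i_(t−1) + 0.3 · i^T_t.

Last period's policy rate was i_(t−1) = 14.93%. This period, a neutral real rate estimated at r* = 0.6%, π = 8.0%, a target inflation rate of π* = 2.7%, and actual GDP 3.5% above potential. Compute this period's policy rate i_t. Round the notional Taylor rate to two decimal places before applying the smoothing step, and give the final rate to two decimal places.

14.44%

Output 3.5% above potential → (y − y*) = 3.5.
i^T_t = 0.6 + 2.7 + 1.36 × (8.0 − 2.7) + 0.8 × 3.5
   = 0.6 + 2.7 + 7.208 + 2.8 = 13.31
i_t = 0.7 × 14.93 + 0.3 × 13.31 = 10.451 + 3.993 = 14.44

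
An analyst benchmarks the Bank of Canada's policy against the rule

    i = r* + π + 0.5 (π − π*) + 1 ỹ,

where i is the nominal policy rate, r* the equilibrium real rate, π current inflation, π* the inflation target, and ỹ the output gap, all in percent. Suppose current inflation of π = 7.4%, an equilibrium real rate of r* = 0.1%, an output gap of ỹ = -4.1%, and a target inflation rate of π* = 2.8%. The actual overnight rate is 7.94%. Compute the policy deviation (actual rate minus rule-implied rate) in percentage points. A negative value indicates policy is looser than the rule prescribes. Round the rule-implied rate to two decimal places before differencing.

2.24 pp

i = 0.1 + 7.4 + 0.5 × (7.4 − 2.8) + 1 × (-4.1)
   = 0.1 + 7.4 + 2.3 − 4.1 = 5.70
Deviation = 7.94 − 5.70 = 2.24 pp.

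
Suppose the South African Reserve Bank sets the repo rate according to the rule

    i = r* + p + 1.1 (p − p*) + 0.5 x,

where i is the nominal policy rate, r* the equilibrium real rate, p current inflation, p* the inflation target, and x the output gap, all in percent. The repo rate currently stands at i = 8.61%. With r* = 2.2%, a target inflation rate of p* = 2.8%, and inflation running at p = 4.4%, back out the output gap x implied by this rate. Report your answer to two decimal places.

0.50%

0.5 x = 8.61 − 2.2 − 4.4 − 1.1 × (4.4 − 2.8) = 0.25
x = 0.25 / 0.5 = 0.50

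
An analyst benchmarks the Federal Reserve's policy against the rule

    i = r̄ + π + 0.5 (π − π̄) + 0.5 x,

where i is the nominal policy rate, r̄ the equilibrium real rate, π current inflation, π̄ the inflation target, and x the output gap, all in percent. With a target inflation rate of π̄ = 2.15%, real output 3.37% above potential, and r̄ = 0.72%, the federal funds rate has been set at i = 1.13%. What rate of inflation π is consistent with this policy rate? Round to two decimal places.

Output 3.37% above potential → x = 3.37.
Collecting π: i = r̄ + (1 + 0.5) π − 0.5 π̄ + 0.5 x
1.5 π = 1.13 − 0.72 + 0.5 × 2.15 − 0.5 × 3.37 = -0.2
π = -0.2 / 1.5 = -0.13

-0.13%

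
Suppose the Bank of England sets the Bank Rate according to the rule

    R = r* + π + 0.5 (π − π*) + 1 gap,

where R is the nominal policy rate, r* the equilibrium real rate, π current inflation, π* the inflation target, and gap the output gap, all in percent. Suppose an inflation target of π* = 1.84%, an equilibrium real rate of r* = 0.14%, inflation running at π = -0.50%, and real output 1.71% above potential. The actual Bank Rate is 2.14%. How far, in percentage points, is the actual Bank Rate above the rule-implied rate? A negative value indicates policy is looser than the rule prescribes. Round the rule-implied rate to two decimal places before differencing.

Output 1.71% above potential → gap = 1.71.
R = 0.14 + (-0.50) + 0.5 × (-0.50 − 1.84) + 1 × 1.71
   = 0.14 − 0.5 − 1.17 + 1.71 = 0.18
Deviation = 2.14 − 0.18 = 1.96 pp.

1.96 pp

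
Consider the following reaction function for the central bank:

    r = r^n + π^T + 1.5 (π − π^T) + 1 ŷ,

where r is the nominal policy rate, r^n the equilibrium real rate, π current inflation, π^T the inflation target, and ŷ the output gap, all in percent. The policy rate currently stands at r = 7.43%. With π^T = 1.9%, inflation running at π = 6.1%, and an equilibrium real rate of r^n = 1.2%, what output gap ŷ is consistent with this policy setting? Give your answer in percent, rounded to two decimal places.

1 ŷ = 7.43 − 1.2 − 1.9 − 1.5 × (6.1 − 1.9) = -1.97
ŷ = -1.97 / 1 = -1.97

-1.97%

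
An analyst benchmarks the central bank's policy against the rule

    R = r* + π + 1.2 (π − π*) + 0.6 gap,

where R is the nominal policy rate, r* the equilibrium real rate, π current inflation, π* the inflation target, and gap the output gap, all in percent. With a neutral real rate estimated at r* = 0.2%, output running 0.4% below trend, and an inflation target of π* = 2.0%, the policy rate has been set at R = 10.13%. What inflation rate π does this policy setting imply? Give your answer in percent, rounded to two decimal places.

Output 0.4% below potential → gap = -0.4.
Collecting π: R = r* + (1 + 1.2) π − 1.2 π* + 0.6 gap
2.2 π = 10.13 − 0.2 + 1.2 × 2.0 − 0.6 × (-0.4) = 12.57
π = 12.57 / 2.2 = 5.71

5.71%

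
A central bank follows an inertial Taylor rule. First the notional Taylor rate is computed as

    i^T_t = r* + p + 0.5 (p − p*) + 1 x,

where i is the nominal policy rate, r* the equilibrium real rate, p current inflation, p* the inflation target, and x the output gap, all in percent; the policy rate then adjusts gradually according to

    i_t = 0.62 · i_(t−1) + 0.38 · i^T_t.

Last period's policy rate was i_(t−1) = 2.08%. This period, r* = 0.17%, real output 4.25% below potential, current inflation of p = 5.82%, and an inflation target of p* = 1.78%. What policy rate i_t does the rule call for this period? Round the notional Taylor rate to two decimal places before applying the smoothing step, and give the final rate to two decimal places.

Output 4.25% below potential → x = -4.25.
i^T_t = 0.17 + 5.82 + 0.5 × (5.82 − 1.78) + 1 × (-4.25)
   = 0.17 + 5.82 + 2.02 − 4.25 = 3.76
i_t = 0.62 × 2.08 + 0.38 × 3.76 = 1.2896 + 1.4288 = 2.72

2.72%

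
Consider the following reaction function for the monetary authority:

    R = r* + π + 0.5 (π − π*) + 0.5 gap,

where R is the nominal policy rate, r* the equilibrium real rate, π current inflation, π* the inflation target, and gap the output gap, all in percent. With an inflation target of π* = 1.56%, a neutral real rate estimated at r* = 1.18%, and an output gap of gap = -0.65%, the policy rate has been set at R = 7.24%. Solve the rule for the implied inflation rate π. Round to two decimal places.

4.78%

Collecting π: R = r* + (1 + 0.5) π − 0.5 π* + 0.5 gap
1.5 π = 7.24 − 1.18 + 0.5 × 1.56 − 0.5 × (-0.65) = 7.165
π = 7.165 / 1.5 = 4.78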